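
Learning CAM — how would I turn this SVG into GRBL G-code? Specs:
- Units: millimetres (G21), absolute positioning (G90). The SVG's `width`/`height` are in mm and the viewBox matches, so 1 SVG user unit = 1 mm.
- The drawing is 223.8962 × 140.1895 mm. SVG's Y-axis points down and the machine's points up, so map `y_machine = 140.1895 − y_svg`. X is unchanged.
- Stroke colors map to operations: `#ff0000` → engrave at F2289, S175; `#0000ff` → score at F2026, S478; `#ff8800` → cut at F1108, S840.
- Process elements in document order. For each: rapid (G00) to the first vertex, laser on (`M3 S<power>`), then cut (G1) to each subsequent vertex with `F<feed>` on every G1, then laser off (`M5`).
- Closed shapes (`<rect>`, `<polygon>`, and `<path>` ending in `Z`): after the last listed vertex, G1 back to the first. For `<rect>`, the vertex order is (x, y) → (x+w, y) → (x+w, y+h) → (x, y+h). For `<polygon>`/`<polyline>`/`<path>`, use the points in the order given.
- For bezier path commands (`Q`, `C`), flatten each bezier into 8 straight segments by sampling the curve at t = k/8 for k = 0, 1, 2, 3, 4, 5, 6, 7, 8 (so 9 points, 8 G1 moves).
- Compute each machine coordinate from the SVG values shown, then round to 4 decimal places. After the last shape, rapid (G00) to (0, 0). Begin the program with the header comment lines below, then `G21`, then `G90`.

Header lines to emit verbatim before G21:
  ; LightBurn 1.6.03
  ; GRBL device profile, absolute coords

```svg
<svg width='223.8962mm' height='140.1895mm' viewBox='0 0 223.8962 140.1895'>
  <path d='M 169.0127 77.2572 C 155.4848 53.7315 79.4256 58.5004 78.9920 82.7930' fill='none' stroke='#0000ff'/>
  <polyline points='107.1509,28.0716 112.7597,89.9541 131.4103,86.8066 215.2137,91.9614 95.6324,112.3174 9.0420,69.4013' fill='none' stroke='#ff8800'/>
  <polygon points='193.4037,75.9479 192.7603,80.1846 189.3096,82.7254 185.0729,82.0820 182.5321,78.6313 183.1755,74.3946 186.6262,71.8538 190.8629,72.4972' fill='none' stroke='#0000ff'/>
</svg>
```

1 u = 1 mm; y_m = 140.1895 − y.

[1] `<path>` cubic bezier, #0000ff→score S478 F2026: (169.0127,62.9323) → (161.2784,70.4453) → (149.3009,75.4084) → (134.6990,77.9245) → (119.0920,78.0963) → (104.0987,76.0266) → (91.3383,71.8182) → (82.4297,65.5739) → (78.9920,57.3965)

[2] `<polyline>` open polyline, #ff8800→cut S840 F1108: (107.1509,112.1179) → (112.7597,50.2354) → (131.4103,53.3829) → (215.2137,48.2281) → (95.6324,27.8721) → (9.0420,70.7882)

[3] `<polygon>` regular polygon, #0000ff→score S478 F2026: (193.4037,64.2416) → (192.7603,60.0049) → (189.3096,57.4641) → (185.0729,58.1075) → (182.5321,61.5582) → (183.1755,65.7949) → (186.6262,68.3357) → (190.8629,67.6923) → (193.4037,64.2416) (closed)

; LightBurn 1.6.03
; GRBL device profile, absolute coords
G21
G90
G00 X169.0127 Y62.9323
M3 S478
G1 X161.2784 Y70.4453 F2026
G1 X149.3009 Y75.4084 F2026
G1 X134.6990 Y77.9245 F2026
G1 X119.0920 Y78.0963 F2026
G1 X104.0987 Y76.0266 F2026
G1 X91.3383 Y71.8182 F2026
G1 X82.4297 Y65.5739 F2026
G1 X78.9920 Y57.3965 F2026
M5
G00 X107.1509 Y112.1179
M3 S840
G1 X112.7597 Y50.2354 F1108
G1 X131.4103 Y53.3829 F1108
G1 X215.2137 Y48.2281 F1108
G1 X95.6324 Y27.8721 F1108
G1 X9.0420 Y70.7882 F1108
M5
G00 X193.4037 Y64.2416
M3 S478
G1 X192.7603 Y60.0049 F2026
G1 X189.3096 Y57.4641 F2026
G1 X185.0729 Y58.1075 F2026
G1 X182.5321 Y61.5582 F2026
G1 X183.1755 Y65.7949 F2026
G1 X186.6262 Y68.3357 F2026
G1 X190.8629 Y67.6923 F2026
G1 X193.4037 Y64.2416 F2026
M5
G00 X0.0000 Y0.0000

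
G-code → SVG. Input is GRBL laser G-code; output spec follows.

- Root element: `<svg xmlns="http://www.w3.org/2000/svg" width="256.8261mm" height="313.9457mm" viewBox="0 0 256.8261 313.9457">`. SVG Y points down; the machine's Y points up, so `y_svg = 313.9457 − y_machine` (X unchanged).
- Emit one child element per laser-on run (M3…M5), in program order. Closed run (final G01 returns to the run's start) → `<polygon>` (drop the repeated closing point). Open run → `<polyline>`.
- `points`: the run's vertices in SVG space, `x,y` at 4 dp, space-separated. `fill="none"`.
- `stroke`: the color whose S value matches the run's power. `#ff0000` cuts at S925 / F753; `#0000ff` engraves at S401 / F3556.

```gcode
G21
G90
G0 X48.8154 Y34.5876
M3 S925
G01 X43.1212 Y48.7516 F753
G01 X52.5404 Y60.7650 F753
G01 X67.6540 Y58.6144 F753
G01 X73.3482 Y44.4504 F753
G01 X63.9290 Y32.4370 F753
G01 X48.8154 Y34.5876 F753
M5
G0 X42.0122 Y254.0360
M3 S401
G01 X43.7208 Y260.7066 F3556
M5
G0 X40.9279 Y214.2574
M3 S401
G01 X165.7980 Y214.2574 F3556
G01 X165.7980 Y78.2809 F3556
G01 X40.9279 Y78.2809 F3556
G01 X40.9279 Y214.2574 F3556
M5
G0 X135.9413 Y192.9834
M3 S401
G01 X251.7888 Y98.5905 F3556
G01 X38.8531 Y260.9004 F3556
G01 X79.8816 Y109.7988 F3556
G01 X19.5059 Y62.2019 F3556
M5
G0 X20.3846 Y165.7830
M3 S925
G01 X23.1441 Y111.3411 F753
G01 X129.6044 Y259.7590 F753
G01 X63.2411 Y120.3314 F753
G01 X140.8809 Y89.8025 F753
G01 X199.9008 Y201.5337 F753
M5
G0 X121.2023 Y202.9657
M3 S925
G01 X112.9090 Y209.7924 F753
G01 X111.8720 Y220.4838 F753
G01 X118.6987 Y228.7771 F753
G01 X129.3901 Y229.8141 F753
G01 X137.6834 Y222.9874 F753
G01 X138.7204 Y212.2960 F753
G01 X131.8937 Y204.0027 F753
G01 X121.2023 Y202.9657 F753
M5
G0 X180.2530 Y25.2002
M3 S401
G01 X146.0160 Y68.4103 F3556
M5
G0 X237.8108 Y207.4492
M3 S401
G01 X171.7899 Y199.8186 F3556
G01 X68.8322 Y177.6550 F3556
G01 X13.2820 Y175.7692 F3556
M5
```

Each laser-on run becomes one SVG element. Flip Y back into SVG space with y_svg = 313.9457 − y_machine.

Run 1: power S925 maps to stroke `#ff0000` (cut). The run returns to its start, so emit a `<polygon>` with points (Y-flipped): 48.8154,279.3581 43.1212,265.1941 52.5404,253.1807 67.6540,255.3313 73.3482,269.4953 63.9290,281.5087.

Run 2: the run's S401 means `#0000ff` (engrave). The run is open, so emit a `<polyline>` with points (Y-flipped): 42.0122,59.9097 43.7208,53.2391.

Run 3: S401 ⇒ engrave layer `#0000ff`. The run returns to its start, so emit a `<polygon>` with points (Y-flipped): 40.9279,99.6883 165.7980,99.6883 165.7980,235.6648 40.9279,235.6648.

Run 4: S401 ⇒ engrave layer `#0000ff`. The run is open, so emit a `<polyline>` with points (Y-flipped): 135.9413,120.9623 251.7888,215.3552 38.8531,53.0453 79.8816,204.1469 19.5059,251.7438.

Run 5: power S925 maps to stroke `#ff0000` (cut). The run is open, so emit a `<polyline>` with points (Y-flipped): 20.3846,148.1627 23.1441,202.6046 129.6044,54.1867 63.2411,193.6143 140.8809,224.1432 199.9008,112.4120.

Run 6: power S925 maps to stroke `#ff0000` (cut). The run returns to its start, so emit a `<polygon>` with points (Y-flipped): 121.2023,110.9800 112.9090,104.1533 111.8720,93.4619 118.6987,85.1686 129.3901,84.1316 137.6834,90.9583 138.7204,101.6497 131.8937,109.9430.

Run 7: S401 ⇒ engrave layer `#0000ff`. The run is open, so emit a `<polyline>` with points (Y-flipped): 180.2530,288.7455 146.0160,245.5354.

Run 8: the run's S401 means `#0000ff` (engrave). The run is open, so emit a `<polyline>` with points (Y-flipped): 237.8108,106.4965 171.7899,114.1271 68.8322,136.2907 13.2820,138.1765.

<svg xmlns="http://www.w3.org/2000/svg" width="256.8261mm" height="313.9457mm" viewBox="0 0 256.8261 313.9457">
  <polygon points="48.8154,279.3581 43.1212,265.1941 52.5404,253.1807 67.6540,255.3313 73.3482,269.4953 63.9290,281.5087" fill="none" stroke="#ff0000"/>
  <polyline points="42.0122,59.9097 43.7208,53.2391" fill="none" stroke="#0000ff"/>
  <polygon points="40.9279,99.6883 165.7980,99.6883 165.7980,235.6648 40.9279,235.6648" fill="none" stroke="#0000ff"/>
  <polyline points="135.9413,120.9623 251.7888,215.3552 38.8531,53.0453 79.8816,204.1469 19.5059,251.7438" fill="none" stroke="#0000ff"/>
  <polyline points="20.3846,148.1627 23.1441,202.6046 129.6044,54.1867 63.2411,193.6143 140.8809,224.1432 199.9008,112.4120" fill="none" stroke="#ff0000"/>
  <polygon points="121.2023,110.9800 112.9090,104.1533 111.8720,93.4619 118.6987,85.1686 129.3901,84.1316 137.6834,90.9583 138.7204,101.6497 131.8937,109.9430" fill="none" stroke="#ff0000"/>
  <polyline points="180.2530,288.7455 146.0160,245.5354" fill="none" stroke="#0000ff"/>
  <polyline points="237.8108,106.4965 171.7899,114.1271 68.8322,136.2907 13.2820,138.1765" fill="none" stroke="#0000ff"/>
</svg>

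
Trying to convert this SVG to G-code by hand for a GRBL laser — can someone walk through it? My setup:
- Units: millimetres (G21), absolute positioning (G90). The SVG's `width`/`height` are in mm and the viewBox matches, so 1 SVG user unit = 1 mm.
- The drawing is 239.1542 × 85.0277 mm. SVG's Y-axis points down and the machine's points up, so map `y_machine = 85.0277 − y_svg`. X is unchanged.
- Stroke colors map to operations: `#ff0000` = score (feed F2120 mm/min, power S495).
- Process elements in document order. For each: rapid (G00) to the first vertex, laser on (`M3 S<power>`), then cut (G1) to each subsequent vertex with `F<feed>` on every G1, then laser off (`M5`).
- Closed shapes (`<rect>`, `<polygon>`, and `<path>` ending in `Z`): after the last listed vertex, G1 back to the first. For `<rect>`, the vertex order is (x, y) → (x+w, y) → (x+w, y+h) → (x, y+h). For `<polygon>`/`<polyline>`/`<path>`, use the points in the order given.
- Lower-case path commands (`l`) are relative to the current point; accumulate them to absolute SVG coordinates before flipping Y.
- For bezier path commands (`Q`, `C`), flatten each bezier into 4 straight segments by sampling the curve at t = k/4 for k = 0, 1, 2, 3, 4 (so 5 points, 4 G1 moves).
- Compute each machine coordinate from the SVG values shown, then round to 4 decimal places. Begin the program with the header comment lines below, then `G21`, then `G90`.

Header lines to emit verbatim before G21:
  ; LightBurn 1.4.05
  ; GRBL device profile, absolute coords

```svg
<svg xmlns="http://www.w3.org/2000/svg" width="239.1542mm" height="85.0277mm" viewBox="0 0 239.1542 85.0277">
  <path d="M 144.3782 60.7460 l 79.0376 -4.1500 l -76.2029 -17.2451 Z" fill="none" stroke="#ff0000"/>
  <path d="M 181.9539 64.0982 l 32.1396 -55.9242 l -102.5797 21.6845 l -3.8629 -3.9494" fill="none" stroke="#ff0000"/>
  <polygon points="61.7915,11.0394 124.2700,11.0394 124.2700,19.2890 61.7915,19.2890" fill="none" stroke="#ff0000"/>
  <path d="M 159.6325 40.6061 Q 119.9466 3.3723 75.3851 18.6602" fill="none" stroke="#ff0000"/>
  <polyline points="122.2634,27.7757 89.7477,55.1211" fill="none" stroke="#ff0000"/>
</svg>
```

Since the viewBox matches the mm dimensions, user units are millimetres directly. The only transform is the Y-flip y_m = 85.0277 − y_svg.

Shape 1 is a closed polygon drawn with `<path>`. Its stroke #ff0000 means score at S495, F2120. After flipping Y the toolpath is (144.3782,24.2817) → (223.4158,28.4317) → (147.2129,45.6768) → (144.3782,24.2817), returning to the start.

Shape 2 is a open polyline drawn with `<path>`. Its stroke #ff0000 means score at S495, F2120. After flipping Y the toolpath is (181.9539,20.9295) → (214.0935,76.8537) → (111.5138,55.1692) → (107.6509,59.1186).

Shape 3 is a rectangle drawn with `<polygon>`. Its stroke #ff0000 means score at S495, F2120. After flipping Y the toolpath is (61.7915,73.9883) → (124.2700,73.9883) → (124.2700,65.7387) → (61.7915,65.7387) → (61.7915,73.9883), returning to the start.

Shape 4 is a quadratic bezier drawn with `<path>`. Its stroke #ff0000 means score at S495, F2120. After flipping Y the toolpath is (159.6325,44.4216) → (139.4848,59.7559) → (118.7277,68.5250) → (97.3611,70.7288) → (75.3851,66.3675).

Shape 5 is a line segment drawn with `<polyline>`. Its stroke #ff0000 means score at S495, F2120. After flipping Y the toolpath is (122.2634,57.2520) → (89.7477,29.9066).

; LightBurn 1.4.05
; GRBL device profile, absolute coords
G21
G90
G00 X144.3782 Y24.2817
M3 S495
G1 X223.4158 Y28.4317 F2120
G1 X147.2129 Y45.6768 F2120
G1 X144.3782 Y24.2817 F2120
M5
G00 X181.9539 Y20.9295
M3 S495
G1 X214.0935 Y76.8537 F2120
G1 X111.5138 Y55.1692 F2120
G1 X107.6509 Y59.1186 F2120
M5
G00 X61.7915 Y73.9883
M3 S495
G1 X124.2700 Y73.9883 F2120
G1 X124.2700 Y65.7387 F2120
G1 X61.7915 Y65.7387 F2120
G1 X61.7915 Y73.9883 F2120
M5
G00 X159.6325 Y44.4216
M3 S495
G1 X139.4848 Y59.7559 F2120
G1 X118.7277 Y68.5250 F2120
G1 X97.3611 Y70.7288 F2120
G1 X75.3851 Y66.3675 F2120
M5
G00 X122.2634 Y57.2520
M3 S495
G1 X89.7477 Y29.9066 F2120
M5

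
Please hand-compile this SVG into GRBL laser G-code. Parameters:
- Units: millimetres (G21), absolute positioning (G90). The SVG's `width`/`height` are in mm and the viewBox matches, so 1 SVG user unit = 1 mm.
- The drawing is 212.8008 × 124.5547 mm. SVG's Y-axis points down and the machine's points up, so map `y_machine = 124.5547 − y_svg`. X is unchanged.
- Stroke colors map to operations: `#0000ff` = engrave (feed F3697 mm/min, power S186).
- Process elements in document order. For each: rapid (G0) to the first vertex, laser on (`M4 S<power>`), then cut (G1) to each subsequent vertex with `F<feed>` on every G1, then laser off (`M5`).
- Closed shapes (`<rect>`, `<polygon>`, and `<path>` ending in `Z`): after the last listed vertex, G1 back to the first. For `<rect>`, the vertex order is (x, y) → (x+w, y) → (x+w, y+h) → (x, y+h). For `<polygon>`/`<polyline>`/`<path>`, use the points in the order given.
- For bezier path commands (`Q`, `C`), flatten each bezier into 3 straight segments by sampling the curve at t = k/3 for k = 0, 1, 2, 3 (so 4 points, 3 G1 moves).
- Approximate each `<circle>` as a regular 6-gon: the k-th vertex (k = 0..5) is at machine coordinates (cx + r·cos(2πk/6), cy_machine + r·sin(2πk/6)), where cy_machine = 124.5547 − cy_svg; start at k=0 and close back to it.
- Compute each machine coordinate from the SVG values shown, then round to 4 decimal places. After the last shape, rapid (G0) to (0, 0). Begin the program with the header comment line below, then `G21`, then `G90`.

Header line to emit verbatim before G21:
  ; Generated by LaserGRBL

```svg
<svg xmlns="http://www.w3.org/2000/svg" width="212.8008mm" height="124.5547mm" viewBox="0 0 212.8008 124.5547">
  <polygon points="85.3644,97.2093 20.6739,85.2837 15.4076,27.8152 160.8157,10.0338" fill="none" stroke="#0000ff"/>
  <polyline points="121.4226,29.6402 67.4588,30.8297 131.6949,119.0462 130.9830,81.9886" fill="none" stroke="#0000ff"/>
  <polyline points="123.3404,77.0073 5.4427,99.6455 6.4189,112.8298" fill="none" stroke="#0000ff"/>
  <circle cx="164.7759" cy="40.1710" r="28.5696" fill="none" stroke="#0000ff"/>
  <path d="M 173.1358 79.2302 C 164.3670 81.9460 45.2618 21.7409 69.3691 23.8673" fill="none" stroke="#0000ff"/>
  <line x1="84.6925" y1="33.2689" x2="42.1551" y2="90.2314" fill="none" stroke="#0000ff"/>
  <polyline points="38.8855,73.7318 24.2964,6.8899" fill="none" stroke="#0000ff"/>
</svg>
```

1 u = 1 mm; y_m = 124.5547 − y.

[1] `<polygon>` closed polygon, #0000ff→engrave S186 F3697: (85.3644,27.3454) → (20.6739,39.2710) → (15.4076,96.7395) → (160.8157,114.5209) → (85.3644,27.3454) (closed)

[2] `<polyline>` open polyline, #0000ff→engrave S186 F3697: (121.4226,94.9145) → (67.4588,93.7250) → (131.6949,5.5085) → (130.9830,42.5661)

[3] `<polyline>` open polyline, #0000ff→engrave S186 F3697: (123.3404,47.5474) → (5.4427,24.9092) → (6.4189,11.7249)

[4] `<circle>` circle, #0000ff→engrave S186 F3697: (193.3455,84.3837) → (179.0607,109.1257) → (150.4911,109.1257) → (136.2063,84.3837) → (150.4911,59.6417) → (179.0607,59.6417) → (193.3455,84.3837) (closed)

[5] `<path>` cubic bezier, #0000ff→engrave S186 F3697: (173.1358,45.3245) → (136.9789,58.9434) → (83.6086,86.6756) → (69.3691,100.6874)

[6] `<line>` line segment, #0000ff→engrave S186 F3697: (84.6925,91.2858) → (42.1551,34.3233)

[7] `<polyline>` line segment, #0000ff→engrave S186 F3697: (38.8855,50.8229) → (24.2964,117.6648)

; Generated by LaserGRBL
G21
G90
G0 X85.3644 Y27.3454
M4 S186
G1 X20.6739 Y39.2710 F3697
G1 X15.4076 Y96.7395 F3697
G1 X160.8157 Y114.5209 F3697
G1 X85.3644 Y27.3454 F3697
M5
G0 X121.4226 Y94.9145
M4 S186
G1 X67.4588 Y93.7250 F3697
G1 X131.6949 Y5.5085 F3697
G1 X130.9830 Y42.5661 F3697
M5
G0 X123.3404 Y47.5474
M4 S186
G1 X5.4427 Y24.9092 F3697
G1 X6.4189 Y11.7249 F3697
M5
G0 X193.3455 Y84.3837
M4 S186
G1 X179.0607 Y109.1257 F3697
G1 X150.4911 Y109.1257 F3697
G1 X136.2063 Y84.3837 F3697
G1 X150.4911 Y59.6417 F3697
G1 X179.0607 Y59.6417 F3697
G1 X193.3455 Y84.3837 F3697
M5
G0 X173.1358 Y45.3245
M4 S186
G1 X136.9789 Y58.9434 F3697
G1 X83.6086 Y86.6756 F3697
G1 X69.3691 Y100.6874 F3697
M5
G0 X84.6925 Y91.2858
M4 S186
G1 X42.1551 Y34.3233 F3697
M5
G0 X38.8855 Y50.8229
M4 S186
G1 X24.2964 Y117.6648 F3697
M5
G0 X0.0000 Y0.0000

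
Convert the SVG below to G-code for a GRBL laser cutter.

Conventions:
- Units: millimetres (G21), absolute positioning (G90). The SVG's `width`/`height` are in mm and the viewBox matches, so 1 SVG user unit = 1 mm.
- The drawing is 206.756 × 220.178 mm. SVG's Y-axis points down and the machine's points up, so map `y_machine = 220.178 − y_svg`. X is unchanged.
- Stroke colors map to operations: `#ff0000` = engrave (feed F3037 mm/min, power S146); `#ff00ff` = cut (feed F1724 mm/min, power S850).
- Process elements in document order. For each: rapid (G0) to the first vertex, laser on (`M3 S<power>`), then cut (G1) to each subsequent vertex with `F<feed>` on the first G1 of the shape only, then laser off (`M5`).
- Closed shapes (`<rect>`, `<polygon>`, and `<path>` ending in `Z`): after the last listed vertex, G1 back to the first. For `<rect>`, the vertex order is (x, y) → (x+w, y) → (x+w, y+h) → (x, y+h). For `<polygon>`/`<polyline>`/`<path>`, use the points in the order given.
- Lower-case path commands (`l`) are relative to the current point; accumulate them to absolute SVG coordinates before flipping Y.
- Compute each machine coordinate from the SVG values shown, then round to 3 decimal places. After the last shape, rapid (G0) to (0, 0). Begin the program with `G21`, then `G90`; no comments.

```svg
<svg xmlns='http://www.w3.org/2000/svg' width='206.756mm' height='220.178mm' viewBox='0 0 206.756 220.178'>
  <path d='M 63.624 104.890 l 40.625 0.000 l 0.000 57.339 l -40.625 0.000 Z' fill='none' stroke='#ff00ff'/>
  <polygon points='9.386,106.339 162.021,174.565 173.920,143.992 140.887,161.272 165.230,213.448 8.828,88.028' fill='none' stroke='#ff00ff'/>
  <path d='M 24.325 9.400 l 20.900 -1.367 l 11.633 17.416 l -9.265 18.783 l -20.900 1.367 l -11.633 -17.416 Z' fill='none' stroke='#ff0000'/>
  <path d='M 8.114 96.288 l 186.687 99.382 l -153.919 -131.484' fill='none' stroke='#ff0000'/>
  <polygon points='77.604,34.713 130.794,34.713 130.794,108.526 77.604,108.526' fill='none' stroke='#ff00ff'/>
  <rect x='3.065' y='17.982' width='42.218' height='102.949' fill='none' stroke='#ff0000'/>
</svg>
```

G21
G90
G0 X63.624 Y115.288
M3 S850
G1 X104.249 Y115.288 F1724
G1 X104.249 Y57.949
G1 X63.624 Y57.949
G1 X63.624 Y115.288
M5
G0 X9.386 Y113.839
M3 S850
G1 X162.021 Y45.613 F1724
G1 X173.920 Y76.186
G1 X140.887 Y58.906
G1 X165.230 Y6.730
G1 X8.828 Y132.150
G1 X9.386 Y113.839
M5
G0 X24.325 Y210.778
M3 S146
G1 X45.225 Y212.145 F3037
G1 X56.858 Y194.729
G1 X47.593 Y175.946
G1 X26.693 Y174.579
G1 X15.060 Y191.995
G1 X24.325 Y210.778
M5
G0 X8.114 Y123.890
M3 S146
G1 X194.801 Y24.508 F3037
G1 X40.882 Y155.992
M5
G0 X77.604 Y185.465
M3 S850
G1 X130.794 Y185.465 F1724
G1 X130.794 Y111.652
G1 X77.604 Y111.652
G1 X77.604 Y185.465
M5
G0 X3.065 Y202.196
M3 S146
G1 X45.283 Y202.196 F3037
G1 X45.283 Y99.247
G1 X3.065 Y99.247
G1 X3.065 Y202.196
M5
G0 X0.000 Y0.000

viewBox `0 0 206.756 220.178` with mm width/height → 1 unit = 1 mm. Flip: y_m = 220.178 − y_svg.

**Shape 1** — `<path>` rectangle, stroke `#ff00ff` → cut (S850, F1724). Machine vertices: (63.624,115.288) → (104.249,115.288) → (104.249,57.949) → (63.624,57.949) → (63.624,115.288). Closed: final G1 returns to the first vertex.

**Shape 2** — `<polygon>` closed polygon, stroke `#ff00ff` → cut (S850, F1724). Machine vertices: (9.386,113.839) → (162.021,45.613) → (173.920,76.186) → (140.887,58.906) → (165.230,6.730) → (8.828,132.150) → (9.386,113.839). Closed: final G1 returns to the first vertex.

**Shape 3** — `<path>` regular polygon, stroke `#ff0000` → engrave (S146, F3037). Machine vertices: (24.325,210.778) → (45.225,212.145) → (56.858,194.729) → (47.593,175.946) → (26.693,174.579) → (15.060,191.995) → (24.325,210.778). Closed: final G1 returns to the first vertex.

**Shape 4** — `<path>` open polyline, stroke `#ff0000` → engrave (S146, F3037). Machine vertices: (8.114,123.890) → (194.801,24.508) → (40.882,155.992). Open path.

**Shape 5** — `<polygon>` rectangle, stroke `#ff00ff` → cut (S850, F1724). Machine vertices: (77.604,185.465) → (130.794,185.465) → (130.794,111.652) → (77.604,111.652) → (77.604,185.465). Closed: final G1 returns to the first vertex.

**Shape 6** — `<rect>` rectangle, stroke `#ff0000` → engrave (S146, F3037). Machine vertices: (3.065,202.196) → (45.283,202.196) → (45.283,99.247) → (3.065,99.247) → (3.065,202.196). Closed: final G1 returns to the first vertex.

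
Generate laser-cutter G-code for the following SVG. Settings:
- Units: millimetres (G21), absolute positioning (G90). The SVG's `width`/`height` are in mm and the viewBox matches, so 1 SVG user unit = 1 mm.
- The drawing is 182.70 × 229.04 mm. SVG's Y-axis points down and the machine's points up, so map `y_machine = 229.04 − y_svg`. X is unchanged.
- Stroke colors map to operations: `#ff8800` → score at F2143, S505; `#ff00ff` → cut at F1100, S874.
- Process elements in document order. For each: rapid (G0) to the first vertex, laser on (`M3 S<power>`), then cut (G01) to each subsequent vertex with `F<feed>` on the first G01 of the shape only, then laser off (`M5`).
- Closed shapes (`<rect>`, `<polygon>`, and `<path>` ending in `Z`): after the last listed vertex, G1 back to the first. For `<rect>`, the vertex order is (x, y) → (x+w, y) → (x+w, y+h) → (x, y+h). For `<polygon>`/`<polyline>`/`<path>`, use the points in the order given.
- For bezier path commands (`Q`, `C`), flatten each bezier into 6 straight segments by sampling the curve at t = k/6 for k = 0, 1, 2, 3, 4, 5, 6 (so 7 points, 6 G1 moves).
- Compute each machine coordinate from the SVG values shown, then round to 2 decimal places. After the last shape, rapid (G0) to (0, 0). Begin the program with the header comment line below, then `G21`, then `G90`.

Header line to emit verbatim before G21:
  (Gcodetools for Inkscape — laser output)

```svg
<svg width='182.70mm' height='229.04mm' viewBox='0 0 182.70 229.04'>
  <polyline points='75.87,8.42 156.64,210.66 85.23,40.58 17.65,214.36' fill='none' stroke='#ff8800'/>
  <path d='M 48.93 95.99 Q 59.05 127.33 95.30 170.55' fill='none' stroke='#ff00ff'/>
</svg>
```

(Gcodetools for Inkscape — laser output)
G21
G90
G0 X75.87 Y220.62
M3 S505
G01 X156.64 Y18.38 F2143
G01 X85.23 Y188.46
G01 X17.65 Y14.68
M5
G0 X48.93 Y133.05
M3 S874
G01 X53.03 Y122.27 F1100
G01 X58.58 Y110.84
G01 X65.58 Y98.74
G01 X74.04 Y85.98
G01 X83.94 Y72.57
G01 X95.30 Y58.49
M5
G0 X0.00 Y0.00

Since the viewBox matches the mm dimensions, user units are millimetres directly. The only transform is the Y-flip y_m = 229.04 − y_svg.

Shape 1 is a open polyline drawn with `<polyline>`. Its stroke #ff8800 means score at S505, F2143. After flipping Y the toolpath is (75.87,220.62) → (156.64,18.38) → (85.23,188.46) → (17.65,14.68).

Shape 2 is a quadratic bezier drawn with `<path>`. Its stroke #ff00ff means cut at S874, F1100. After flipping Y the toolpath is (48.93,133.05) → (53.03,122.27) → (58.58,110.84) → (65.58,98.74) → (74.04,85.98) → (83.94,72.57) → (95.30,58.49).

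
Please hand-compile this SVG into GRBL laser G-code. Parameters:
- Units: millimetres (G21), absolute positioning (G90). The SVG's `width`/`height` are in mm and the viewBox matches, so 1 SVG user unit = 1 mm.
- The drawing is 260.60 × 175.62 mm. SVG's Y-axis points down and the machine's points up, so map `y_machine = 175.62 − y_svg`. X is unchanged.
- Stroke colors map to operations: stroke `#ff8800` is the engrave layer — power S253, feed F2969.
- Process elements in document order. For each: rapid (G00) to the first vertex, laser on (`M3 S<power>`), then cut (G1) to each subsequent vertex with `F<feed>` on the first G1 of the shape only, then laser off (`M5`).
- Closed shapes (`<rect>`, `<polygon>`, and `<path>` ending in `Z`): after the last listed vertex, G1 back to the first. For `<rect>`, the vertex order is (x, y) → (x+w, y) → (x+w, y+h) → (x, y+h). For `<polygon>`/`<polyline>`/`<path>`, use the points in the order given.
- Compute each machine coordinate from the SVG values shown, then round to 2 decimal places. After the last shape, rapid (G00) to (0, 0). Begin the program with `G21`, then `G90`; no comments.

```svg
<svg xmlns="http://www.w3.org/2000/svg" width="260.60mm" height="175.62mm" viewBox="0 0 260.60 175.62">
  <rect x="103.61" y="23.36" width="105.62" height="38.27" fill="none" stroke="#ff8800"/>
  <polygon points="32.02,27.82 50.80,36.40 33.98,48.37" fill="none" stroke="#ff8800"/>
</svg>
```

viewBox `0 0 260.60 175.62` with mm width/height → 1 unit = 1 mm. Flip: y_m = 175.62 − y_svg.

**Shape 1** — `<rect>` rectangle, stroke `#ff8800` → engrave (S253, F2969). Machine vertices: (103.61,152.26) → (209.23,152.26) → (209.23,113.99) → (103.61,113.99) → (103.61,152.26). Closed: final G1 returns to the first vertex.

**Shape 2** — `<polygon>` regular polygon, stroke `#ff8800` → engrave (S253, F2969). Machine vertices: (32.02,147.80) → (50.80,139.22) → (33.98,127.25) → (32.02,147.80). Closed: final G1 returns to the first vertex.

G21
G90
G00 X103.61 Y152.26
M3 S253
G1 X209.23 Y152.26 F2969
G1 X209.23 Y113.99
G1 X103.61 Y113.99
G1 X103.61 Y152.26
M5
G00 X32.02 Y147.80
M3 S253
G1 X50.80 Y139.22 F2969
G1 X33.98 Y127.25
G1 X32.02 Y147.80
M5
G00 X0.00 Y0.00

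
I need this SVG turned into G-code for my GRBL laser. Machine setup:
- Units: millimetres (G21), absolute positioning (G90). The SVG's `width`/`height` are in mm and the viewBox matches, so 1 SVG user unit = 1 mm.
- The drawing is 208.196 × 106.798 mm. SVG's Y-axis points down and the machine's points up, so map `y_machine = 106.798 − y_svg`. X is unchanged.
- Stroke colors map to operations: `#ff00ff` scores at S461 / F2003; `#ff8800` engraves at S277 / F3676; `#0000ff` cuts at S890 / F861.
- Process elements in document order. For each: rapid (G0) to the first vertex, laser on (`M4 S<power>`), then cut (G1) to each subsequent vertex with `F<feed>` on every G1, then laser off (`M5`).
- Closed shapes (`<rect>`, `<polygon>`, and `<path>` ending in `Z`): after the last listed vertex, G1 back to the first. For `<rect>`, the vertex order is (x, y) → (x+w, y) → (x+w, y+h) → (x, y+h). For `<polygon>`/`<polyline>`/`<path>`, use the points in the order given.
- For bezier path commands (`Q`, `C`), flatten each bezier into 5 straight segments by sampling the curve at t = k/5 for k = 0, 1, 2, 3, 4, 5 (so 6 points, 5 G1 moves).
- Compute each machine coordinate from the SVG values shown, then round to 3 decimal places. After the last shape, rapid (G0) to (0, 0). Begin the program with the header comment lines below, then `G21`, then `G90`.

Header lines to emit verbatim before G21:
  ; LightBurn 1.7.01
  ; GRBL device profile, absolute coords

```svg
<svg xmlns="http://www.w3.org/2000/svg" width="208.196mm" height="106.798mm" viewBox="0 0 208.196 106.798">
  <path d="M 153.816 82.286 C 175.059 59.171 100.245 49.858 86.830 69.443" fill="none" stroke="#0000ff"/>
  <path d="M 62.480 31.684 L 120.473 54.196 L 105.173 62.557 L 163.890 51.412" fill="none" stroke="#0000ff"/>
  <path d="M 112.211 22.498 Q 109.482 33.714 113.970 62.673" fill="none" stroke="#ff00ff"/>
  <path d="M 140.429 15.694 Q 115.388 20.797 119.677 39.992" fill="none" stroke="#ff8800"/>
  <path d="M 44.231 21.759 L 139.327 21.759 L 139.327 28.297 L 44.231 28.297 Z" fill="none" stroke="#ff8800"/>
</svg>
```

Since the viewBox matches the mm dimensions, user units are millimetres directly. The only transform is the Y-flip y_m = 106.798 − y_svg.

Shape 1 is a cubic bezier drawn with `<path>`. Its stroke #0000ff means cut at S890, F861. After flipping Y the toolpath is (153.816,24.512) → (156.295,36.604) → (143.277,44.659) → (122.322,47.952) → (100.987,45.759) → (86.830,37.355).

Shape 2 is a open polyline drawn with `<path>`. Its stroke #0000ff means cut at S890, F861. After flipping Y the toolpath is (62.480,75.114) → (120.473,52.602) → (105.173,44.241) → (163.890,55.386).

Shape 3 is a quadratic bezier drawn with `<path>`. Its stroke #ff00ff means score at S461, F2003. After flipping Y the toolpath is (112.211,84.300) → (111.408,79.104) → (111.183,72.488) → (111.534,64.453) → (112.463,54.999) → (113.970,44.125).

Shape 4 is a quadratic bezier drawn with `<path>`. Its stroke #ff8800 means engrave at S277, F3676. After flipping Y the toolpath is (140.429,91.104) → (131.586,88.499) → (125.089,84.767) → (120.939,79.907) → (119.135,73.920) → (119.677,66.806).

Shape 5 is a rectangle drawn with `<path>`. Its stroke #ff8800 means engrave at S277, F3676. After flipping Y the toolpath is (44.231,85.039) → (139.327,85.039) → (139.327,78.501) → (44.231,78.501) → (44.231,85.039), returning to the start.

; LightBurn 1.7.01
; GRBL device profile, absolute coords
G21
G90
G0 X153.816 Y24.512
M4 S890
G1 X156.295 Y36.604 F861
G1 X143.277 Y44.659 F861
G1 X122.322 Y47.952 F861
G1 X100.987 Y45.759 F861
G1 X86.830 Y37.355 F861
M5
G0 X62.480 Y75.114
M4 S890
G1 X120.473 Y52.602 F861
G1 X105.173 Y44.241 F861
G1 X163.890 Y55.386 F861
M5
G0 X112.211 Y84.300
M4 S461
G1 X111.408 Y79.104 F2003
G1 X111.183 Y72.488 F2003
G1 X111.534 Y64.453 F2003
G1 X112.463 Y54.999 F2003
G1 X113.970 Y44.125 F2003
M5
G0 X140.429 Y91.104
M4 S277
G1 X131.586 Y88.499 F3676
G1 X125.089 Y84.767 F3676
G1 X120.939 Y79.907 F3676
G1 X119.135 Y73.920 F3676
G1 X119.677 Y66.806 F3676
M5
G0 X44.231 Y85.039
M4 S277
G1 X139.327 Y85.039 F3676
G1 X139.327 Y78.501 F3676
G1 X44.231 Y78.501 F3676
G1 X44.231 Y85.039 F3676
M5
G0 X0.000 Y0.000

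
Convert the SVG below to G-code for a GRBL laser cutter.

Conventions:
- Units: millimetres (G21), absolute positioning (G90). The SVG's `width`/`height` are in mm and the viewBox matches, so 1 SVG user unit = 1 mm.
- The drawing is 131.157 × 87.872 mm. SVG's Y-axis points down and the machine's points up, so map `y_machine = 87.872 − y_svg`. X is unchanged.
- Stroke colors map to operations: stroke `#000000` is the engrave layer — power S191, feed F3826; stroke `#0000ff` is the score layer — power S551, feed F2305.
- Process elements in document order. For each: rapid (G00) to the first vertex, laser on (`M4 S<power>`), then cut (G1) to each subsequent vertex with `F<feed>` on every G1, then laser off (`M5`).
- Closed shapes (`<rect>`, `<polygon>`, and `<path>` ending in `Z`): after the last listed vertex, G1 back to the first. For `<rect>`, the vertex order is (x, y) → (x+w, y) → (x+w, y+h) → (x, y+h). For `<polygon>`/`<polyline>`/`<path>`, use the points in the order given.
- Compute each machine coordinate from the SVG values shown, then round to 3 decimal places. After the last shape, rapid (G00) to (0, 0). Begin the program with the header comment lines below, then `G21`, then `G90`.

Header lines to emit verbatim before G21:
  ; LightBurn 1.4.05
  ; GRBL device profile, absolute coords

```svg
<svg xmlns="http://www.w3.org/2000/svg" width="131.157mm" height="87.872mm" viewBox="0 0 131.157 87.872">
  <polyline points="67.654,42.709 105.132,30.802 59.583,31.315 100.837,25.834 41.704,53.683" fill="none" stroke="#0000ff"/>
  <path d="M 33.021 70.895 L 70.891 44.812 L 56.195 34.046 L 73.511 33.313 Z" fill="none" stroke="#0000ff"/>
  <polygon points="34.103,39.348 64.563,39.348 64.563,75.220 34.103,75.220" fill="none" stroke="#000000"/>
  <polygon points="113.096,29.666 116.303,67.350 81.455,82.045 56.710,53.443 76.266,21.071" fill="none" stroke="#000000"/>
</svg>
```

Since the viewBox matches the mm dimensions, user units are millimetres directly. The only transform is the Y-flip y_m = 87.872 − y_svg.

Shape 1 is a open polyline drawn with `<polyline>`. Its stroke #0000ff means score at S551, F2305. After flipping Y the toolpath is (67.654,45.163) → (105.132,57.070) → (59.583,56.557) → (100.837,62.038) → (41.704,34.189).

Shape 2 is a closed polygon drawn with `<path>`. Its stroke #0000ff means score at S551, F2305. After flipping Y the toolpath is (33.021,16.977) → (70.891,43.060) → (56.195,53.826) → (73.511,54.559) → (33.021,16.977), returning to the start.

Shape 3 is a rectangle drawn with `<polygon>`. Its stroke #000000 means engrave at S191, F3826. After flipping Y the toolpath is (34.103,48.524) → (64.563,48.524) → (64.563,12.652) → (34.103,12.652) → (34.103,48.524), returning to the start.

Shape 4 is a regular polygon drawn with `<polygon>`. Its stroke #000000 means engrave at S191, F3826. After flipping Y the toolpath is (113.096,58.206) → (116.303,20.522) → (81.455,5.827) → (56.710,34.429) → (76.266,66.801) → (113.096,58.206), returning to the start.

; LightBurn 1.4.05
; GRBL device profile, absolute coords
G21
G90
G00 X67.654 Y45.163
M4 S551
G1 X105.132 Y57.070 F2305
G1 X59.583 Y56.557 F2305
G1 X100.837 Y62.038 F2305
G1 X41.704 Y34.189 F2305
M5
G00 X33.021 Y16.977
M4 S551
G1 X70.891 Y43.060 F2305
G1 X56.195 Y53.826 F2305
G1 X73.511 Y54.559 F2305
G1 X33.021 Y16.977 F2305
M5
G00 X34.103 Y48.524
M4 S191
G1 X64.563 Y48.524 F3826
G1 X64.563 Y12.652 F3826
G1 X34.103 Y12.652 F3826
G1 X34.103 Y48.524 F3826
M5
G00 X113.096 Y58.206
M4 S191
G1 X116.303 Y20.522 F3826
G1 X81.455 Y5.827 F3826
G1 X56.710 Y34.429 F3826
G1 X76.266 Y66.801 F3826
G1 X113.096 Y58.206 F3826
M5
G00 X0.000 Y0.000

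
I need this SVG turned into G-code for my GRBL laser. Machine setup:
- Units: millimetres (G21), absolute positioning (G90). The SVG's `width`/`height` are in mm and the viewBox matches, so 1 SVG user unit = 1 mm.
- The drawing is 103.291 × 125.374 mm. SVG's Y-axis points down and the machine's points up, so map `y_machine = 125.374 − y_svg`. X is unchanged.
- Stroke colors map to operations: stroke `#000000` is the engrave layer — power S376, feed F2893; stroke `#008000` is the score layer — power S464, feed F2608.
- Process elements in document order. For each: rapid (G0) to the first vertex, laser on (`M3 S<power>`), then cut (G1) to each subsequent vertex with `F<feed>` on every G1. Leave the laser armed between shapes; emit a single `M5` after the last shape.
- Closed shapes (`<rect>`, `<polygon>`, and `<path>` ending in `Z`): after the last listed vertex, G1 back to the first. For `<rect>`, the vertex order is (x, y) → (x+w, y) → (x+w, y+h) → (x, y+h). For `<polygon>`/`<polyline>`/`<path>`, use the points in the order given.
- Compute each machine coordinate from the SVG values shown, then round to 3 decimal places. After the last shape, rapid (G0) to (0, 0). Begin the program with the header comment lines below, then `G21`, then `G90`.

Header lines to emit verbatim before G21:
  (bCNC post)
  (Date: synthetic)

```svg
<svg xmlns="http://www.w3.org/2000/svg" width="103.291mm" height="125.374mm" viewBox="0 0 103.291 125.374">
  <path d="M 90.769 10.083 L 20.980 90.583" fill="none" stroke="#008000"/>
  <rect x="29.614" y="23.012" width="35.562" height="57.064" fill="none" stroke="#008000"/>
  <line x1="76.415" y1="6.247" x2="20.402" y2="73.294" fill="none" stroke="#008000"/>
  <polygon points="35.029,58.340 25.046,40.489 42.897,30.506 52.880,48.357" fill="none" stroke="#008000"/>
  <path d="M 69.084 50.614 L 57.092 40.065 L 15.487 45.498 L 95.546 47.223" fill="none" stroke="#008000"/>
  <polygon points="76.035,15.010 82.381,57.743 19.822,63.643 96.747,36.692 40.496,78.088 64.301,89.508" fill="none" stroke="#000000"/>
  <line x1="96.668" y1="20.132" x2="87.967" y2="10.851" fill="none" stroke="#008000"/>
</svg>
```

(bCNC post)
(Date: synthetic)
G21
G90
G0 X90.769 Y115.291
M3 S464
G1 X20.980 Y34.791 F2608
G0 X29.614 Y102.362
M3 S464
G1 X65.176 Y102.362 F2608
G1 X65.176 Y45.298 F2608
G1 X29.614 Y45.298 F2608
G1 X29.614 Y102.362 F2608
G0 X76.415 Y119.127
M3 S464
G1 X20.402 Y52.080 F2608
G0 X35.029 Y67.034
M3 S464
G1 X25.046 Y84.885 F2608
G1 X42.897 Y94.868 F2608
G1 X52.880 Y77.017 F2608
G1 X35.029 Y67.034 F2608
G0 X69.084 Y74.760
M3 S464
G1 X57.092 Y85.309 F2608
G1 X15.487 Y79.876 F2608
G1 X95.546 Y78.151 F2608
G0 X76.035 Y110.364
M3 S376
G1 X82.381 Y67.631 F2893
G1 X19.822 Y61.731 F2893
G1 X96.747 Y88.682 F2893
G1 X40.496 Y47.286 F2893
G1 X64.301 Y35.866 F2893
G1 X76.035 Y110.364 F2893
G0 X96.668 Y105.242
M3 S464
G1 X87.967 Y114.523 F2608
M5
G0 X0.000 Y0.000

viewBox `0 0 103.291 125.374` with mm width/height → 1 unit = 1 mm. Flip: y_m = 125.374 − y_svg.

**Shape 1** — `<path>` line segment, stroke `#008000` → score (S464, F2608). Machine vertices: (90.769,115.291) → (20.980,34.791). Open path.

**Shape 2** — `<rect>` rectangle, stroke `#008000` → score (S464, F2608). Machine vertices: (29.614,102.362) → (65.176,102.362) → (65.176,45.298) → (29.614,45.298) → (29.614,102.362). Closed: final G1 returns to the first vertex.

**Shape 3** — `<line>` line segment, stroke `#008000` → score (S464, F2608). Machine vertices: (76.415,119.127) → (20.402,52.080). Open path.

**Shape 4** — `<polygon>` regular polygon, stroke `#008000` → score (S464, F2608). Machine vertices: (35.029,67.034) → (25.046,84.885) → (42.897,94.868) → (52.880,77.017) → (35.029,67.034). Closed: final G1 returns to the first vertex.

**Shape 5** — `<path>` open polyline, stroke `#008000` → score (S464, F2608). Machine vertices: (69.084,74.760) → (57.092,85.309) → (15.487,79.876) → (95.546,78.151). Open path.

**Shape 6** — `<polygon>` closed polygon, stroke `#000000` → engrave (S376, F2893). Machine vertices: (76.035,110.364) → (82.381,67.631) → (19.822,61.731) → (96.747,88.682) → (40.496,47.286) → (64.301,35.866) → (76.035,110.364). Closed: final G1 returns to the first vertex.

**Shape 7** — `<line>` line segment, stroke `#008000` → score (S464, F2608). Machine vertices: (96.668,105.242) → (87.967,114.523). Open path.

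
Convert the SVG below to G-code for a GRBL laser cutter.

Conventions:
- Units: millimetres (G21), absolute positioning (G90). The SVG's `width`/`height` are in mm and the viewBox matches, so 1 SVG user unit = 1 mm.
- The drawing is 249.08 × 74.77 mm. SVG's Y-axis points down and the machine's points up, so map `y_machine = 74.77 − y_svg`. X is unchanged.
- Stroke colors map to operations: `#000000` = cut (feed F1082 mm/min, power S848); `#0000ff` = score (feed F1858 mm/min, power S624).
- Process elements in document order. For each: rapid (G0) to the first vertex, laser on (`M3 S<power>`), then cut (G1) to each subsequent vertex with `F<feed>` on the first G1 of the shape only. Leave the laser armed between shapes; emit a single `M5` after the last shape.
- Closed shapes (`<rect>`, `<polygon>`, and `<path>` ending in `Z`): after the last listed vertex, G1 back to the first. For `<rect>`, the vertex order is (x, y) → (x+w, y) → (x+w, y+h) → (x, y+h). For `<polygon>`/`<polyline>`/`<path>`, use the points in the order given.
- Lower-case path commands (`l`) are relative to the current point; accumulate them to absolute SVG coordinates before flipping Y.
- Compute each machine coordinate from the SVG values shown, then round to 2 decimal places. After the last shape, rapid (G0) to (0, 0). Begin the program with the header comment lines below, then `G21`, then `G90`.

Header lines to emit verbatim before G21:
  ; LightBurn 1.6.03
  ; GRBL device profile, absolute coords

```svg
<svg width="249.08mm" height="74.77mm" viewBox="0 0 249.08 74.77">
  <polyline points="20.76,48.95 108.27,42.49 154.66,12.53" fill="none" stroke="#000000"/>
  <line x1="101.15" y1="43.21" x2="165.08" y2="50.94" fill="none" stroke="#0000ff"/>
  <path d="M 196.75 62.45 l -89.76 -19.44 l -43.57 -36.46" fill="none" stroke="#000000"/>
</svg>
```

; LightBurn 1.6.03
; GRBL device profile, absolute coords
G21
G90
G0 X20.76 Y25.82
M3 S848
G1 X108.27 Y32.28 F1082
G1 X154.66 Y62.24
G0 X101.15 Y31.56
M3 S624
G1 X165.08 Y23.83 F1858
G0 X196.75 Y12.32
M3 S848
G1 X106.99 Y31.76 F1082
G1 X63.42 Y68.22
M5
G0 X0.00 Y0.00

1 u = 1 mm; y_m = 74.77 − y.

[1] `<polyline>` open polyline, #000000→cut S848 F1082: (20.76,25.82) → (108.27,32.28) → (154.66,62.24)

[2] `<line>` line segment, #0000ff→score S624 F1858: (101.15,31.56) → (165.08,23.83)

[3] `<path>` open polyline, #000000→cut S848 F1082: (196.75,12.32) → (106.99,31.76) → (63.42,68.22)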